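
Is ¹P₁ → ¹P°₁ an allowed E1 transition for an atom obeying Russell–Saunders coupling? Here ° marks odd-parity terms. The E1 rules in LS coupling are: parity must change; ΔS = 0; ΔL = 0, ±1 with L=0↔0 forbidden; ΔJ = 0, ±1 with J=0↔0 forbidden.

allowed

Parity must change: even → odd — ✓.
ΔS = 0: S: 0 → 0 — ✓.
ΔL = 0, ±1 (not L=0↔0): L: 1 → 1, ΔL = +0 — ✓.
ΔJ = 0, ±1 (not J=0↔0): J: 1 → 1, ΔJ = +0 — ✓.
All four E1 rules are satisfied.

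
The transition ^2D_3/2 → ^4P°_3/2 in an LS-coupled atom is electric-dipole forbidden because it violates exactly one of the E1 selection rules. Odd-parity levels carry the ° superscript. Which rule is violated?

the ΔS = 0 rule

Parity must change: even → odd — passes.
ΔS = 0: S: 1/2 → 3/2 — fails.
ΔL = 0, ±1 (not L=0↔0): L: 2 → 1, ΔL = -1 — passes.
ΔJ = 0, ±1 (not J=0↔0): J: 3/2 → 3/2, ΔJ = +0 — passes.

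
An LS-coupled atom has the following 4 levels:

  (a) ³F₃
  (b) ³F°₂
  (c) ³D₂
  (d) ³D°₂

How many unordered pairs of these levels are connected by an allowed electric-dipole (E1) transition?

4

(a)–(b): allowed.
(a)–(c): forbidden (parity).
(a)–(d): allowed.
(b)–(c): allowed.
(b)–(d): forbidden (parity).
(c)–(d): allowed.
Allowed pairs: 4 of 6.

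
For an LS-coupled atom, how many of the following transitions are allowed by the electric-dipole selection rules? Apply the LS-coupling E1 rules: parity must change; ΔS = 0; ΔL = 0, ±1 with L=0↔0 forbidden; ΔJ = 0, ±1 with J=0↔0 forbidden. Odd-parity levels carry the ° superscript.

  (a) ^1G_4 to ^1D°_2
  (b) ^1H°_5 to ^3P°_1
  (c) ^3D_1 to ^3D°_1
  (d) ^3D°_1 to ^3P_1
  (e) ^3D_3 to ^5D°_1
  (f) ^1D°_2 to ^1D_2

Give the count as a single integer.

3

(a) forbidden (ΔL, ΔJ fail)
(b) forbidden (parity, ΔS, ΔL, ΔJ fail)
(c) allowed
(d) allowed
(e) forbidden (ΔS, ΔJ fail)
(f) allowed
Total allowed: 3 of 6.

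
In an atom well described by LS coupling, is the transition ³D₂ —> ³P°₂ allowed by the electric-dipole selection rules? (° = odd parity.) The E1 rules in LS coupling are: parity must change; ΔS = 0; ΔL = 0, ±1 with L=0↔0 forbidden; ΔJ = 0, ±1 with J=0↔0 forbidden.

Parity must change: even → odd — ✓.
ΔS = 0: S: 1 → 1 — ✓.
ΔL = 0, ±1 (not L=0↔0): L: 2 → 1, ΔL = -1 — ✓.
ΔJ = 0, ±1 (not J=0↔0): J: 2 → 2, ΔJ = +0 — ✓.
All four E1 rules are satisfied.

allowed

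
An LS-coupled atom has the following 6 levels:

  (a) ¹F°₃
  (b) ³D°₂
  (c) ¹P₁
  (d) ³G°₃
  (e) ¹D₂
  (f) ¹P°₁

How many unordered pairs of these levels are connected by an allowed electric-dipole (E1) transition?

(a)–(b): forbidden (parity, ΔS).
(a)–(c): forbidden (ΔL, ΔJ).
(a)–(d): forbidden (parity, ΔS).
(a)–(e): allowed.
(a)–(f): forbidden (parity, ΔL, ΔJ).
(b)–(c): forbidden (ΔS).
(b)–(d): forbidden (parity, ΔL).
(b)–(e): forbidden (ΔS).
(b)–(f): forbidden (parity, ΔS).
(c)–(d): forbidden (ΔS, ΔL, ΔJ).
(c)–(e): forbidden (parity).
(c)–(f): allowed.
(d)–(e): forbidden (ΔS, ΔL).
(d)–(f): forbidden (parity, ΔS, ΔL, ΔJ).
(e)–(f): allowed.
Allowed pairs: 3 of 15.

3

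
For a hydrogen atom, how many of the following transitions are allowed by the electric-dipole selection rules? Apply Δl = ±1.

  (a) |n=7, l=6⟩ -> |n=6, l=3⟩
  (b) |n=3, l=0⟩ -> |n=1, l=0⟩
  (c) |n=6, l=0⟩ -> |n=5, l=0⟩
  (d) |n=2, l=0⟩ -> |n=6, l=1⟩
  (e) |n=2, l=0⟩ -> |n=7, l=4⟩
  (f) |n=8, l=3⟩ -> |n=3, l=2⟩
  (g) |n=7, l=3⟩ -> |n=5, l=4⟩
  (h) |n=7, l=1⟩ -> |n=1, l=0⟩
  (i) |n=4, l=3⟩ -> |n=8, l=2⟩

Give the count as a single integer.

5

(a) forbidden — Δl = -3 (E1 requires Δl = ±1)
(b) forbidden — Δl = +0 (E1 requires Δl = ±1)
(c) forbidden — Δl = +0 (E1 requires Δl = ±1)
(d) allowed
(e) forbidden — Δl = +4 (E1 requires Δl = ±1)
(f) allowed
(g) allowed
(h) allowed
(i) allowed
Total allowed: 5 of 9.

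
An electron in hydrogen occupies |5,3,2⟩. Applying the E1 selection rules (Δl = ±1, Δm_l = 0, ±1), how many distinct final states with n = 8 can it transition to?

5

E1 requires Δl = ±1, so l_f ∈ {2, 4}; with 0 ≤ l_f ≤ n_f−1 = 7, the allowed l_f values are {2, 4}.
For l_f = 2: m_f ∈ {m_i−1, m_i, m_i+1} ∩ [−2, 2] = {1, 2} → 2 states.
For l_f = 4: m_f ∈ {m_i−1, m_i, m_i+1} ∩ [−4, 4] = {1, 2, 3} → 3 states.
Total: 5.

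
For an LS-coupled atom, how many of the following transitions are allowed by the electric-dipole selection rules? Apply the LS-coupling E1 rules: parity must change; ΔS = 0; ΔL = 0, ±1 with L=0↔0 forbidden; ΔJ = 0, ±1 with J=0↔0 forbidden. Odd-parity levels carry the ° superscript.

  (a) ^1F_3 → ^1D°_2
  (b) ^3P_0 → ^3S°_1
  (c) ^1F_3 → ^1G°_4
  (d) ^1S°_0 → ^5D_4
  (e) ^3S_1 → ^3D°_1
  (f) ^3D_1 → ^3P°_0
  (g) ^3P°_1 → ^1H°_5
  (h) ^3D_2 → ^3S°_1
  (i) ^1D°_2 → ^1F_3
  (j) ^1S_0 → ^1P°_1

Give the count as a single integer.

(a) allowed
(b) allowed
(c) allowed
(d) forbidden (ΔS, ΔL, ΔJ fail)
(e) forbidden (ΔL fails)
(f) allowed
(g) forbidden (parity, ΔS, ΔL, ΔJ fail)
(h) forbidden (ΔL fails)
(i) allowed
(j) allowed
Total allowed: 6 of 10.

6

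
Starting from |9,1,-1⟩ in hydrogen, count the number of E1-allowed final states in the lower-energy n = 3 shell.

E1 requires Δl = ±1, so l_f ∈ {0, 2}; with 0 ≤ l_f ≤ n_f−1 = 2, the allowed l_f values are {0, 2}.
For l_f = 0: m_f ∈ {m_i−1, m_i, m_i+1} ∩ [−0, 0] = {0} → 1 state.
For l_f = 2: m_f ∈ {m_i−1, m_i, m_i+1} ∩ [−2, 2] = {-2, -1, 0} → 3 states.
Total: 4.

4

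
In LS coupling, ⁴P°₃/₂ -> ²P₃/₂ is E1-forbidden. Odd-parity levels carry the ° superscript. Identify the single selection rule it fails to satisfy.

Initial level: S=3/2, L=1, J=3/2, parity odd. Final level: S=1/2, L=1, J=3/2, parity even.
Parity must change: odd → even — ok.
ΔS = 0: S: 3/2 → 1/2 — fails.
ΔL = 0, ±1 (not L=0↔0): L: 1 → 1, ΔL = +0 — ok.
ΔJ = 0, ±1 (not J=0↔0): J: 3/2 → 3/2, ΔJ = +0 — ok.

the ΔS = 0 rule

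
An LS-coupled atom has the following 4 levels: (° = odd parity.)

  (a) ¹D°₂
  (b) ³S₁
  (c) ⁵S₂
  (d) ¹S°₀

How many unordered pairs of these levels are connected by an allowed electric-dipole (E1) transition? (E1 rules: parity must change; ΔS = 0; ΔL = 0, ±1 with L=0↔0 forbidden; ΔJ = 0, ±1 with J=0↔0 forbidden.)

(a)–(b): forbidden (ΔS, ΔL).
(a)–(c): forbidden (ΔS, ΔL).
(a)–(d): forbidden (parity, ΔL, ΔJ).
(b)–(c): forbidden (parity, ΔS, ΔL).
(b)–(d): forbidden (ΔS, ΔL).
(c)–(d): forbidden (ΔS, ΔL, ΔJ).
Allowed pairs: 0 of 6.

0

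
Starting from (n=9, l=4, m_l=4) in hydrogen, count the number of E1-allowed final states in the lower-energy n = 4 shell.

1

E1 requires Δl = ±1, so l_f ∈ {3, 5}; with 0 ≤ l_f ≤ n_f−1 = 3, the allowed l_f values are {3}.
For l_f = 3: m_f ∈ {m_i−1, m_i, m_i+1} ∩ [−3, 3] = {3} → 1 state.
Total: 1.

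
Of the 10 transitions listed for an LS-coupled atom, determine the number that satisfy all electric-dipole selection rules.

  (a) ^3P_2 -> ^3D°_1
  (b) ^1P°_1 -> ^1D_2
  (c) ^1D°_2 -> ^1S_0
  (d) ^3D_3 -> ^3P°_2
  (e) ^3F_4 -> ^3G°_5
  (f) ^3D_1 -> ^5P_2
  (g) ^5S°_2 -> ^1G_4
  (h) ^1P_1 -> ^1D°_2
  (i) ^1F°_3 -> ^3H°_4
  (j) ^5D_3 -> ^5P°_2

6

(a) allowed
(b) allowed
(c) forbidden (ΔL, ΔJ fail)
(d) allowed
(e) allowed
(f) forbidden (parity, ΔS fail)
(g) forbidden (ΔS, ΔL, ΔJ fail)
(h) allowed
(i) forbidden (parity, ΔS, ΔL fail)
(j) allowed
Total allowed: 6 of 10.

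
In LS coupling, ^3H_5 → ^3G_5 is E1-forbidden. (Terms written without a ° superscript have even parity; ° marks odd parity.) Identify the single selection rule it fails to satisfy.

Reading off the term symbols: S 1→1, L 5→4, J 5→5, parity even→even.
Parity must change: even → even — fails.
ΔS = 0: S: 1 → 1 — passes.
ΔL = 0, ±1 (not L=0↔0): L: 5 → 4, ΔL = -1 — passes.
ΔJ = 0, ±1 (not J=0↔0): J: 5 → 5, ΔJ = +0 — passes.

parity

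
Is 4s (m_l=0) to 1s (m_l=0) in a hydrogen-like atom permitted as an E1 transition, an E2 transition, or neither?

neither

Δl = 0 − 0 = +0; l_i + l_f = 0.
Δm_l = +0.
E1 (Δl = ±1, |Δm_l| ≤ 1): not satisfied.
E2 (Δl = 0,±2, l_i+l_f ≥ 2, |Δm_l| ≤ 2): not satisfied.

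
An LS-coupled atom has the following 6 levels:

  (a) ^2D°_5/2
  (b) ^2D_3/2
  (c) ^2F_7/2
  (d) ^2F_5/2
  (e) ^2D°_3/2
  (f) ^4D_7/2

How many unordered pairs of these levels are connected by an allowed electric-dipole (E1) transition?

5

(a)–(b): allowed.
(a)–(c): allowed.
(a)–(d): allowed.
(a)–(e): forbidden (parity).
(a)–(f): forbidden (ΔS).
(b)–(c): forbidden (parity, ΔJ).
(b)–(d): forbidden (parity).
(b)–(e): allowed.
(b)–(f): forbidden (parity, ΔS, ΔJ).
(c)–(d): forbidden (parity).
(c)–(e): forbidden (ΔJ).
(c)–(f): forbidden (parity, ΔS).
(d)–(e): allowed.
(d)–(f): forbidden (parity, ΔS).
(e)–(f): forbidden (ΔS, ΔJ).
Allowed pairs: 5 of 15.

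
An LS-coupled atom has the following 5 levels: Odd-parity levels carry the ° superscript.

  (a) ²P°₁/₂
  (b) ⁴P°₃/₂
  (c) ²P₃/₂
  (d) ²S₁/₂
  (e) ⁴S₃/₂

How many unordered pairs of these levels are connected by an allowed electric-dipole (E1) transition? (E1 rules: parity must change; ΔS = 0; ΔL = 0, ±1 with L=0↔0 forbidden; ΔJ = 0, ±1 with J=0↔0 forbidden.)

3

(a)–(b): forbidden (parity, ΔS).
(a)–(c): allowed.
(a)–(d): allowed.
(a)–(e): forbidden (ΔS).
(b)–(c): forbidden (ΔS).
(b)–(d): forbidden (ΔS).
(b)–(e): allowed.
(c)–(d): forbidden (parity).
(c)–(e): forbidden (parity, ΔS).
(d)–(e): forbidden (parity, ΔS, ΔL).
Allowed pairs: 3 of 10.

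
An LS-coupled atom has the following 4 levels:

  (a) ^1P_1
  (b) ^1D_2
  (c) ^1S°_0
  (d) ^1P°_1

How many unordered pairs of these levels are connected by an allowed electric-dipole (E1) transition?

3

(a)–(b): forbidden (parity).
(a)–(c): allowed.
(a)–(d): allowed.
(b)–(c): forbidden (ΔL, ΔJ).
(b)–(d): allowed.
(c)–(d): forbidden (parity).
Allowed pairs: 3 of 6.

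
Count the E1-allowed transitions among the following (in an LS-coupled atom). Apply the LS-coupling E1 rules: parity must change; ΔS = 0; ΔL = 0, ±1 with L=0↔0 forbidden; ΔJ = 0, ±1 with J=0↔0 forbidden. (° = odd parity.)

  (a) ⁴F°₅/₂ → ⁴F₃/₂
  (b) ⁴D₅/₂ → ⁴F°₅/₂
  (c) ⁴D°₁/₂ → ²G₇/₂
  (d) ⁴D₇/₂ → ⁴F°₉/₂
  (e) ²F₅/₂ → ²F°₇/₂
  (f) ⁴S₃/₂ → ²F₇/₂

(a) allowed
(b) allowed
(c) forbidden (ΔS, ΔL, ΔJ fail)
(d) allowed
(e) allowed
(f) forbidden (parity, ΔS, ΔL, ΔJ fail)
Total allowed: 4 of 6.

4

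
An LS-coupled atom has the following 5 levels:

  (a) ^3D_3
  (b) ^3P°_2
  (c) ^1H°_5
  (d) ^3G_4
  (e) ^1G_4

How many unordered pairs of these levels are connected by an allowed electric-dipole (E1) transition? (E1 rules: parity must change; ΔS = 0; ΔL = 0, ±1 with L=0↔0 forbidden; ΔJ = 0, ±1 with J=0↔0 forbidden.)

(a)–(b): allowed.
(a)–(c): forbidden (ΔS, ΔL, ΔJ).
(a)–(d): forbidden (parity, ΔL).
(a)–(e): forbidden (parity, ΔS, ΔL).
(b)–(c): forbidden (parity, ΔS, ΔL, ΔJ).
(b)–(d): forbidden (ΔL, ΔJ).
(b)–(e): forbidden (ΔS, ΔL, ΔJ).
(c)–(d): forbidden (ΔS).
(c)–(e): allowed.
(d)–(e): forbidden (parity, ΔS).
Allowed pairs: 2 of 10.

2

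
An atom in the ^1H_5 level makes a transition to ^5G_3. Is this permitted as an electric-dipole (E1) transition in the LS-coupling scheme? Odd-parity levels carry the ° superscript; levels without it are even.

forbidden

Parity must change: even → even — violated.
ΔJ = 0, ±1 (not J=0↔0): J: 5 → 3, ΔJ = -2 — violated.
ΔL = 0, ±1 (not L=0↔0): L: 5 → 4, ΔL = -1 — satisfied.
ΔS = 0: S: 0 → 2 — violated.
Rule(s) violated: parity, ΔS, ΔJ.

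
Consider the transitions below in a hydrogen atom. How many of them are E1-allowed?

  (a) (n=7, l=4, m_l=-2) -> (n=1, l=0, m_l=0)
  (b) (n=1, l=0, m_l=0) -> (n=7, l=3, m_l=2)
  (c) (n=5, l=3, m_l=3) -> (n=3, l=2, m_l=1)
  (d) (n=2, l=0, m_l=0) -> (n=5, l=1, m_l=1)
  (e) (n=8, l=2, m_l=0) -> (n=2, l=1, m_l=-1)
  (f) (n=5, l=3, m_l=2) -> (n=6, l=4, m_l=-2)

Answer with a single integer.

(a) forbidden — Δl = -4 (E1 requires Δl = ±1); Δm_l = +2 (E1 requires Δm_l = 0, ±1)
(b) forbidden — Δl = +3 (E1 requires Δl = ±1); Δm_l = +2 (E1 requires Δm_l = 0, ±1)
(c) forbidden — Δm_l = -2 (E1 requires Δm_l = 0, ±1)
(d) allowed
(e) allowed
(f) forbidden — Δm_l = -4 (E1 requires Δm_l = 0, ±1)
Total allowed: 2 of 6.

2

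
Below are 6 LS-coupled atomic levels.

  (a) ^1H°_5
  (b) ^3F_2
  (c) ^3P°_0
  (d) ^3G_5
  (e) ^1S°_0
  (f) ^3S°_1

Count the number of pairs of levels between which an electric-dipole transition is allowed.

0

(a)–(b): forbidden (ΔS, ΔL, ΔJ).
(a)–(c): forbidden (parity, ΔS, ΔL, ΔJ).
(a)–(d): forbidden (ΔS).
(a)–(e): forbidden (parity, ΔL, ΔJ).
(a)–(f): forbidden (parity, ΔS, ΔL, ΔJ).
(b)–(c): forbidden (ΔL, ΔJ).
(b)–(d): forbidden (parity, ΔJ).
(b)–(e): forbidden (ΔS, ΔL, ΔJ).
(b)–(f): forbidden (ΔL).
(c)–(d): forbidden (ΔL, ΔJ).
(c)–(e): forbidden (parity, ΔS, ΔJ).
(c)–(f): forbidden (parity).
(d)–(e): forbidden (ΔS, ΔL, ΔJ).
(d)–(f): forbidden (ΔL, ΔJ).
(e)–(f): forbidden (parity, ΔS, ΔL).
Allowed pairs: 0 of 15.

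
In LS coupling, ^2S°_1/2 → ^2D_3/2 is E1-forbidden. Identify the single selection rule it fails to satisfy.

Reading off the term symbols: S 1/2→1/2, L 0→2, J 1/2→3/2, parity odd→even.
ΔS = 0: S: 1/2 → 1/2 — ok.
ΔJ = 0, ±1 (not J=0↔0): J: 1/2 → 3/2, ΔJ = +1 — ok.
ΔL = 0, ±1 (not L=0↔0): L: 0 → 2, ΔL = +2 — fails.
Parity must change: odd → even — ok.

the ΔL = 0, ±1 rule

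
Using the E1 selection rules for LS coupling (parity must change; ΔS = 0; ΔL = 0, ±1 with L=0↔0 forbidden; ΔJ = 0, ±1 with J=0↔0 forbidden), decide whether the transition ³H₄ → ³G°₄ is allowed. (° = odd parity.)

allowed

Parity must change: even → odd — satisfied.
ΔS = 0: S: 1 → 1 — satisfied.
ΔL = 0, ±1 (not L=0↔0): L: 5 → 4, ΔL = -1 — satisfied.
ΔJ = 0, ±1 (not J=0↔0): J: 4 → 4, ΔJ = +0 — satisfied.
All four E1 rules are satisfied.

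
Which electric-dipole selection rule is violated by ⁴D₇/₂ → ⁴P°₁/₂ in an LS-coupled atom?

the ΔJ = 0, ±1 rule

Initial level: S=3/2, L=2, J=7/2, parity even. Final level: S=3/2, L=1, J=1/2, parity odd.
Parity must change: even → odd — ✓.
ΔS = 0: S: 3/2 → 3/2 — ✓.
ΔL = 0, ±1 (not L=0↔0): L: 2 → 1, ΔL = -1 — ✓.
ΔJ = 0, ±1 (not J=0↔0): J: 7/2 → 1/2, ΔJ = -3 — ✗.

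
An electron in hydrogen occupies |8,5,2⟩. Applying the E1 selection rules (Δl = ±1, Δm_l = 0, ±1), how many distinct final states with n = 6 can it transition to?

3

E1 requires Δl = ±1, so l_f ∈ {4, 6}; with 0 ≤ l_f ≤ n_f−1 = 5, the allowed l_f values are {4}.
For l_f = 4: m_f ∈ {m_i−1, m_i, m_i+1} ∩ [−4, 4] = {1, 2, 3} → 3 states.
Total: 3.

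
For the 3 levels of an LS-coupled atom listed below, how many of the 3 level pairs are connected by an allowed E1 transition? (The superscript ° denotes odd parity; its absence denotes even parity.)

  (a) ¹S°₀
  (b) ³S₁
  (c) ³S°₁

0

(a)–(b): forbidden (ΔS, ΔL).
(a)–(c): forbidden (parity, ΔS, ΔL).
(b)–(c): forbidden (ΔL).
Allowed pairs: 0 of 3.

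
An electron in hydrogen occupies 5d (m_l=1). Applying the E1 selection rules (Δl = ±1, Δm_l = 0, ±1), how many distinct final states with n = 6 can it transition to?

5

E1 requires Δl = ±1, so l_f ∈ {1, 3}; with 0 ≤ l_f ≤ n_f−1 = 5, the allowed l_f values are {1, 3}.
For l_f = 1: m_f ∈ {m_i−1, m_i, m_i+1} ∩ [−1, 1] = {0, 1} → 2 states.
For l_f = 3: m_f ∈ {m_i−1, m_i, m_i+1} ∩ [−3, 3] = {0, 1, 2} → 3 states.
Total: 5.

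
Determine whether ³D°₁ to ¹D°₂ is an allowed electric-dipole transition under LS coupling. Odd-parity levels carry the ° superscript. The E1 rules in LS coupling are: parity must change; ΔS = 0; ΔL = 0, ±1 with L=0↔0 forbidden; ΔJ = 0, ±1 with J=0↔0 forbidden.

Reading off the term symbols: S 1→0, L 2→2, J 1→2, parity odd→odd.
Parity must change: odd → odd — fails.
ΔS = 0: S: 1 → 0 — fails.
ΔL = 0, ±1 (not L=0↔0): L: 2 → 2, ΔL = +0 — ok.
ΔJ = 0, ±1 (not J=0↔0): J: 1 → 2, ΔJ = +1 — ok.
Rule(s) violated: parity, ΔS.

forbidden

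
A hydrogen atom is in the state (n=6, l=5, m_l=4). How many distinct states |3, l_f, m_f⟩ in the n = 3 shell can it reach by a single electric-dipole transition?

E1 requires l_f ∈ {4, 6}, but neither lies in [0, 2], so no final state is reachable.
Total: 0.

0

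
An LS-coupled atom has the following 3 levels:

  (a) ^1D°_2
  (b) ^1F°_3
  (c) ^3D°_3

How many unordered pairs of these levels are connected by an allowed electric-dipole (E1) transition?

(a)–(b): forbidden (parity).
(a)–(c): forbidden (parity, ΔS).
(b)–(c): forbidden (parity, ΔS).
Allowed pairs: 0 of 3.

0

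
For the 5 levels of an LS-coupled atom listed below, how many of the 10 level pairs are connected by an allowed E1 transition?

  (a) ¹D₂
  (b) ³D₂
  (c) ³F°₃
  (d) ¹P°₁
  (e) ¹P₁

(a)–(b): forbidden (parity, ΔS).
(a)–(c): forbidden (ΔS).
(a)–(d): allowed.
(a)–(e): forbidden (parity).
(b)–(c): allowed.
(b)–(d): forbidden (ΔS).
(b)–(e): forbidden (parity, ΔS).
(c)–(d): forbidden (parity, ΔS, ΔL, ΔJ).
(c)–(e): forbidden (ΔS, ΔL, ΔJ).
(d)–(e): allowed.
Allowed pairs: 3 of 10.

3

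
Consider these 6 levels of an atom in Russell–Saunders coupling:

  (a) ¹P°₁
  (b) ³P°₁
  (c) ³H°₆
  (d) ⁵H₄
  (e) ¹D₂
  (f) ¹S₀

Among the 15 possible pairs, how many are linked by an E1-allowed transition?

2

(a)–(b): forbidden (parity, ΔS).
(a)–(c): forbidden (parity, ΔS, ΔL, ΔJ).
(a)–(d): forbidden (ΔS, ΔL, ΔJ).
(a)–(e): allowed.
(a)–(f): allowed.
(b)–(c): forbidden (parity, ΔL, ΔJ).
(b)–(d): forbidden (ΔS, ΔL, ΔJ).
(b)–(e): forbidden (ΔS).
(b)–(f): forbidden (ΔS).
(c)–(d): forbidden (ΔS, ΔJ).
(c)–(e): forbidden (ΔS, ΔL, ΔJ).
(c)–(f): forbidden (ΔS, ΔL, ΔJ).
(d)–(e): forbidden (parity, ΔS, ΔL, ΔJ).
(d)–(f): forbidden (parity, ΔS, ΔL, ΔJ).
(e)–(f): forbidden (parity, ΔL, ΔJ).
Allowed pairs: 2 of 15.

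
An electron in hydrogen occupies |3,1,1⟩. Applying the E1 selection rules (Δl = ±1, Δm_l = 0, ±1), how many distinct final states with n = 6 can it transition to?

4

E1 requires Δl = ±1, so l_f ∈ {0, 2}; with 0 ≤ l_f ≤ n_f−1 = 5, the allowed l_f values are {0, 2}.
For l_f = 0: m_f ∈ {m_i−1, m_i, m_i+1} ∩ [−0, 0] = {0} → 1 state.
For l_f = 2: m_f ∈ {m_i−1, m_i, m_i+1} ∩ [−2, 2] = {0, 1, 2} → 3 states.
Total: 4.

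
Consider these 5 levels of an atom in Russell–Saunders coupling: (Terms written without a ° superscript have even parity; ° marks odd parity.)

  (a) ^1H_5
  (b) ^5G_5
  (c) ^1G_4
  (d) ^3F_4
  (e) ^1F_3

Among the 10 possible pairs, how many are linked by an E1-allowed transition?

0

(a)–(b): forbidden (parity, ΔS).
(a)–(c): forbidden (parity).
(a)–(d): forbidden (parity, ΔS, ΔL).
(a)–(e): forbidden (parity, ΔL, ΔJ).
(b)–(c): forbidden (parity, ΔS).
(b)–(d): forbidden (parity, ΔS).
(b)–(e): forbidden (parity, ΔS, ΔJ).
(c)–(d): forbidden (parity, ΔS).
(c)–(e): forbidden (parity).
(d)–(e): forbidden (parity, ΔS).
Allowed pairs: 0 of 10.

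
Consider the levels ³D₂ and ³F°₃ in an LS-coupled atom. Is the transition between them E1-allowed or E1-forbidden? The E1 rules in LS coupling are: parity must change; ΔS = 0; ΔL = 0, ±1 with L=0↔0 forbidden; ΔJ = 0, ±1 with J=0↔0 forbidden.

allowed

Initial level: S=1, L=2, J=2, parity even. Final level: S=1, L=3, J=3, parity odd.
Parity must change: even → odd — ok.
ΔL = 0, ±1 (not L=0↔0): L: 2 → 3, ΔL = +1 — ok.
ΔJ = 0, ±1 (not J=0↔0): J: 2 → 3, ΔJ = +1 — ok.
ΔS = 0: S: 1 → 1 — ok.
All four E1 rules are satisfied.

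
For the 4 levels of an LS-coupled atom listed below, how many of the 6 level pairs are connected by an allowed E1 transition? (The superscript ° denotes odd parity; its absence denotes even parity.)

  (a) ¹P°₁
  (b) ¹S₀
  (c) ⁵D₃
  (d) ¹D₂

2

(a)–(b): allowed.
(a)–(c): forbidden (ΔS, ΔJ).
(a)–(d): allowed.
(b)–(c): forbidden (parity, ΔS, ΔL, ΔJ).
(b)–(d): forbidden (parity, ΔL, ΔJ).
(c)–(d): forbidden (parity, ΔS).
Allowed pairs: 2 of 6.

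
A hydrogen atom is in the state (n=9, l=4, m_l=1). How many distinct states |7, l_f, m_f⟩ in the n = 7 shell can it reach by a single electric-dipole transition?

6

E1 requires Δl = ±1, so l_f ∈ {3, 5}; with 0 ≤ l_f ≤ n_f−1 = 6, the allowed l_f values are {3, 5}.
For l_f = 3: m_f ∈ {m_i−1, m_i, m_i+1} ∩ [−3, 3] = {0, 1, 2} → 3 states.
For l_f = 5: m_f ∈ {m_i−1, m_i, m_i+1} ∩ [−5, 5] = {0, 1, 2} → 3 states.
Total: 6.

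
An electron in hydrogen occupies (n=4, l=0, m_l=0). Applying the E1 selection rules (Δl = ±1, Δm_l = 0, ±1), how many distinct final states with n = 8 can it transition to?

3

E1 requires Δl = ±1, so l_f ∈ {-1, 1}; with 0 ≤ l_f ≤ n_f−1 = 7, the allowed l_f values are {1}.
For l_f = 1: m_f ∈ {m_i−1, m_i, m_i+1} ∩ [−1, 1] = {-1, 0, 1} → 3 states.
Total: 3.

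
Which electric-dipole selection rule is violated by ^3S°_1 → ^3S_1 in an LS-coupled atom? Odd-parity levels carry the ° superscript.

the L=0 ↔ L=0 exclusion

Reading off the term symbols: S 1→1, L 0→0, J 1→1, parity odd→even.
Parity must change: odd → even — satisfied.
ΔS = 0: S: 1 → 1 — satisfied.
ΔL = 0, ±1 (not L=0↔0): L: 0 → 0, ΔL = +0 — violated.
ΔJ = 0, ±1 (not J=0↔0): J: 1 → 1, ΔJ = +0 — satisfied.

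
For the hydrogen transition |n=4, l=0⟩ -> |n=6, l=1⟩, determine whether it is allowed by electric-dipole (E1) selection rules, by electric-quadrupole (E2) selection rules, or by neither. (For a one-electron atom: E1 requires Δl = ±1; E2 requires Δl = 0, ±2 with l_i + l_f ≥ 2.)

Δl = 1 − 0 = +1; l_i + l_f = 1.
E1 (Δl = ±1): satisfied.
E2 (Δl = 0,±2, l_i+l_f ≥ 2): not satisfied.

E1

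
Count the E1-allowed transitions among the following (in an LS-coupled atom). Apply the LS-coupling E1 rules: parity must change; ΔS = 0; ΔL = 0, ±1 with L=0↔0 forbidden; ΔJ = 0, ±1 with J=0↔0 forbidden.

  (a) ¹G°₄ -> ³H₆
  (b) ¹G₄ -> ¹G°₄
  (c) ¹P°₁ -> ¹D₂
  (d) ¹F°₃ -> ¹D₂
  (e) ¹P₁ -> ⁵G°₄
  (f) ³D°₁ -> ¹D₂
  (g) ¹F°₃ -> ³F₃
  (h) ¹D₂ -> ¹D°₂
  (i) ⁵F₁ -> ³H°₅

4

(a) forbidden (ΔS, ΔJ fail)
(b) allowed
(c) allowed
(d) allowed
(e) forbidden (ΔS, ΔL, ΔJ fail)
(f) forbidden (ΔS fails)
(g) forbidden (ΔS fails)
(h) allowed
(i) forbidden (ΔS, ΔL, ΔJ fail)
Total allowed: 4 of 9.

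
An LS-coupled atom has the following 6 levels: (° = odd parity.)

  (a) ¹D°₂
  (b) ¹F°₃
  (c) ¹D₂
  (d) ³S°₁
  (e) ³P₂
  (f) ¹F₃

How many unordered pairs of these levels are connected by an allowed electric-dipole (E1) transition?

5

(a)–(b): forbidden (parity).
(a)–(c): allowed.
(a)–(d): forbidden (parity, ΔS, ΔL).
(a)–(e): forbidden (ΔS).
(a)–(f): allowed.
(b)–(c): allowed.
(b)–(d): forbidden (parity, ΔS, ΔL, ΔJ).
(b)–(e): forbidden (ΔS, ΔL).
(b)–(f): allowed.
(c)–(d): forbidden (ΔS, ΔL).
(c)–(e): forbidden (parity, ΔS).
(c)–(f): forbidden (parity).
(d)–(e): allowed.
(d)–(f): forbidden (ΔS, ΔL, ΔJ).
(e)–(f): forbidden (parity, ΔS, ΔL).
Allowed pairs: 5 of 15.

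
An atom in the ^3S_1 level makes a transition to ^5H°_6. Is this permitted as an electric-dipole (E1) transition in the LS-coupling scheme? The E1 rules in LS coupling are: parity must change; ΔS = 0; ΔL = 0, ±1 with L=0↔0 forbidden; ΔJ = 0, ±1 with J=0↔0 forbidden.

ΔL = 0, ±1 (not L=0↔0): L: 0 → 5, ΔL = +5 — fails.
ΔJ = 0, ±1 (not J=0↔0): J: 1 → 6, ΔJ = +5 — fails.
Parity must change: even → odd — ok.
ΔS = 0: S: 1 → 2 — fails.
Rule(s) violated: ΔS, ΔL, ΔJ.

forbidden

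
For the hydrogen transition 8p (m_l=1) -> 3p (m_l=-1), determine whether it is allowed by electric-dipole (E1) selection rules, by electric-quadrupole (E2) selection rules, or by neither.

Δl = 1 − 1 = +0; l_i + l_f = 2.
Δm_l = -2.
E1 (Δl = ±1, |Δm_l| ≤ 1): not satisfied.
E2 (Δl = 0,±2, l_i+l_f ≥ 2, |Δm_l| ≤ 2): satisfied.

E2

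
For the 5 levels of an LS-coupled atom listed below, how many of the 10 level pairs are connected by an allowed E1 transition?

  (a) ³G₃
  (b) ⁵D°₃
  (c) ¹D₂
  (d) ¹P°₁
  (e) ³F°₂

2

(a)–(b): forbidden (ΔS, ΔL).
(a)–(c): forbidden (parity, ΔS, ΔL).
(a)–(d): forbidden (ΔS, ΔL, ΔJ).
(a)–(e): allowed.
(b)–(c): forbidden (ΔS).
(b)–(d): forbidden (parity, ΔS, ΔJ).
(b)–(e): forbidden (parity, ΔS).
(c)–(d): allowed.
(c)–(e): forbidden (ΔS).
(d)–(e): forbidden (parity, ΔS, ΔL).
Allowed pairs: 2 of 10.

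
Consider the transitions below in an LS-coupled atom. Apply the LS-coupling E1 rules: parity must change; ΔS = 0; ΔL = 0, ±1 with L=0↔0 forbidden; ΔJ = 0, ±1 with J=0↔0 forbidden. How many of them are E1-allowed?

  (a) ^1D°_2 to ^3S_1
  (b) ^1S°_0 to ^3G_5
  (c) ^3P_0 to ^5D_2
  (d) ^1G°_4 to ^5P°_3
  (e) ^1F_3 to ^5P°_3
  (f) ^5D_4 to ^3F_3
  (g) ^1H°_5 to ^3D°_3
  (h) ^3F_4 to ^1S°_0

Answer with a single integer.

(a) forbidden (ΔS, ΔL fail)
(b) forbidden (ΔS, ΔL, ΔJ fail)
(c) forbidden (parity, ΔS, ΔJ fail)
(d) forbidden (parity, ΔS, ΔL fail)
(e) forbidden (ΔS, ΔL fail)
(f) forbidden (parity, ΔS fail)
(g) forbidden (parity, ΔS, ΔL, ΔJ fail)
(h) forbidden (ΔS, ΔL, ΔJ fail)
Total allowed: 0 of 8.

0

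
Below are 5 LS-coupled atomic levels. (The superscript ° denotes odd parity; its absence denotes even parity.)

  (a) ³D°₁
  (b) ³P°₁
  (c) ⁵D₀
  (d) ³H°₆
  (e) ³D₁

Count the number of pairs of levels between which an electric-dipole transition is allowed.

2

(a)–(b): forbidden (parity).
(a)–(c): forbidden (ΔS).
(a)–(d): forbidden (parity, ΔL, ΔJ).
(a)–(e): allowed.
(b)–(c): forbidden (ΔS).
(b)–(d): forbidden (parity, ΔL, ΔJ).
(b)–(e): allowed.
(c)–(d): forbidden (ΔS, ΔL, ΔJ).
(c)–(e): forbidden (parity, ΔS).
(d)–(e): forbidden (ΔL, ΔJ).
Allowed pairs: 2 of 10.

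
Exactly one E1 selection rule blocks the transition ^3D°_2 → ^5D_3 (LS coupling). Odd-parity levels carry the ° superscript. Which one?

the ΔS = 0 rule

Reading off the term symbols: S 1→2, L 2→2, J 2→3, parity odd→even.
Parity must change: odd → even — passes.
ΔS = 0: S: 1 → 2 — fails.
ΔL = 0, ±1 (not L=0↔0): L: 2 → 2, ΔL = +0 — passes.
ΔJ = 0, ±1 (not J=0↔0): J: 2 → 3, ΔJ = +1 — passes.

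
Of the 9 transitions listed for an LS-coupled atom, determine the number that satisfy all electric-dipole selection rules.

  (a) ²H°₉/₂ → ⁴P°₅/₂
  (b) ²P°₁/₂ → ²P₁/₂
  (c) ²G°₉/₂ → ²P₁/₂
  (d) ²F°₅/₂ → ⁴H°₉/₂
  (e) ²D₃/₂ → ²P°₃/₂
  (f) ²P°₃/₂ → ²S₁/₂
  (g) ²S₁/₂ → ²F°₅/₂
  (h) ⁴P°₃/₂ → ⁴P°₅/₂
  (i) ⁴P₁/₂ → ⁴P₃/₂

(a) forbidden (parity, ΔS, ΔL, ΔJ fail)
(b) allowed
(c) forbidden (ΔL, ΔJ fail)
(d) forbidden (parity, ΔS, ΔL, ΔJ fail)
(e) allowed
(f) allowed
(g) forbidden (ΔL, ΔJ fail)
(h) forbidden (parity fails)
(i) forbidden (parity fails)
Total allowed: 3 of 9.

3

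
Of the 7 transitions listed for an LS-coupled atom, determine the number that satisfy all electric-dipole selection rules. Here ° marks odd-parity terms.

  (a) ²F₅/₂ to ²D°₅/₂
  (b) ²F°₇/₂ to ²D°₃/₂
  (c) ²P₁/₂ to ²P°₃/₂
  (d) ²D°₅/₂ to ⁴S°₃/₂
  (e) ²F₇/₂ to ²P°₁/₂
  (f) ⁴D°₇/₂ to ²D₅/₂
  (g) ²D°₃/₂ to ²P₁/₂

(a) allowed
(b) forbidden (parity, ΔJ fail)
(c) allowed
(d) forbidden (parity, ΔS, ΔL fail)
(e) forbidden (ΔL, ΔJ fail)
(f) forbidden (ΔS fails)
(g) allowed
Total allowed: 3 of 7.

3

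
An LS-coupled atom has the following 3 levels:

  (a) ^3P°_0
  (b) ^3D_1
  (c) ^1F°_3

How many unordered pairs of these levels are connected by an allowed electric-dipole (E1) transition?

1

(a)–(b): allowed.
(a)–(c): forbidden (parity, ΔS, ΔL, ΔJ).
(b)–(c): forbidden (ΔS, ΔJ).
Allowed pairs: 1 of 3.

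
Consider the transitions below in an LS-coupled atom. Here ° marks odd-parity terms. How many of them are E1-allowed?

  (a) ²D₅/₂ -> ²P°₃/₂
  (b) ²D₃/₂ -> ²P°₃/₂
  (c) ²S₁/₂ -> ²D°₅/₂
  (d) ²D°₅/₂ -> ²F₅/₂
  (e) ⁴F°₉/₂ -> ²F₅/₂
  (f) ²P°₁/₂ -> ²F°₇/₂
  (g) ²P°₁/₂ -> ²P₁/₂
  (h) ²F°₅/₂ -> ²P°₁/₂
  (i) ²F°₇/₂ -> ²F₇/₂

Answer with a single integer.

(a) allowed
(b) allowed
(c) forbidden (ΔL, ΔJ fail)
(d) allowed
(e) forbidden (ΔS, ΔJ fail)
(f) forbidden (parity, ΔL, ΔJ fail)
(g) allowed
(h) forbidden (parity, ΔL, ΔJ fail)
(i) allowed
Total allowed: 5 of 9.

5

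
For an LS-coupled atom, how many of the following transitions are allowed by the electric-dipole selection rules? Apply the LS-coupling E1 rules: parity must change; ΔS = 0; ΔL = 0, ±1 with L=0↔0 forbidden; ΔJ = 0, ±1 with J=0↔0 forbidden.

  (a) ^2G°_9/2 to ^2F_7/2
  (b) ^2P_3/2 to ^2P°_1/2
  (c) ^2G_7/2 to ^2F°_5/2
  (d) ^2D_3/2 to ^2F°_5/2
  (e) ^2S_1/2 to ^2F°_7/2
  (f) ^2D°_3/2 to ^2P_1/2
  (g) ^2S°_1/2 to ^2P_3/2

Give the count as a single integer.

6

(a) allowed
(b) allowed
(c) allowed
(d) allowed
(e) forbidden (ΔL, ΔJ fail)
(f) allowed
(g) allowed
Total allowed: 6 of 7.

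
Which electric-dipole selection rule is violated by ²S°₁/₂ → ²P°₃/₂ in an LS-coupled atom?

parity

Initial level: S=1/2, L=0, J=1/2, parity odd. Final level: S=1/2, L=1, J=3/2, parity odd.
Parity must change: odd → odd — fails.
ΔJ = 0, ±1 (not J=0↔0): J: 1/2 → 3/2, ΔJ = +1 — passes.
ΔS = 0: S: 1/2 → 1/2 — passes.
ΔL = 0, ±1 (not L=0↔0): L: 0 → 1, ΔL = +1 — passes.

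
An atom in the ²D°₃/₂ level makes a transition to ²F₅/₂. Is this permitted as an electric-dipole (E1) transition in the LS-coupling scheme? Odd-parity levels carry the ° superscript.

Reading off the term symbols: S 1/2→1/2, L 2→3, J 3/2→5/2, parity odd→even.
Parity must change: odd → even — ✓.
ΔS = 0: S: 1/2 → 1/2 — ✓.
ΔL = 0, ±1 (not L=0↔0): L: 2 → 3, ΔL = +1 — ✓.
ΔJ = 0, ±1 (not J=0↔0): J: 3/2 → 5/2, ΔJ = +1 — ✓.
All four E1 rules are satisfied.

allowed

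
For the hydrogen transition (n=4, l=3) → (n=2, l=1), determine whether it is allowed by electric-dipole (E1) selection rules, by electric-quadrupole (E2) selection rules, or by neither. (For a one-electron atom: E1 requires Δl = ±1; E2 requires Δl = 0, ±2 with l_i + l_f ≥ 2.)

E2

Δl = 1 − 3 = -2; l_i + l_f = 4.
E1 (Δl = ±1): not satisfied.
E2 (Δl = 0,±2, l_i+l_f ≥ 2): satisfied.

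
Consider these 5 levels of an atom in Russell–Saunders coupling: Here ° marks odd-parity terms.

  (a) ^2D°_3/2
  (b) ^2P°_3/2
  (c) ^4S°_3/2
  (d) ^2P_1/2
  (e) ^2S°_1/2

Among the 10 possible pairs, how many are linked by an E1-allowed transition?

(a)–(b): forbidden (parity).
(a)–(c): forbidden (parity, ΔS, ΔL).
(a)–(d): allowed.
(a)–(e): forbidden (parity, ΔL).
(b)–(c): forbidden (parity, ΔS).
(b)–(d): allowed.
(b)–(e): forbidden (parity).
(c)–(d): forbidden (ΔS).
(c)–(e): forbidden (parity, ΔS, ΔL).
(d)–(e): allowed.
Allowed pairs: 3 of 10.

3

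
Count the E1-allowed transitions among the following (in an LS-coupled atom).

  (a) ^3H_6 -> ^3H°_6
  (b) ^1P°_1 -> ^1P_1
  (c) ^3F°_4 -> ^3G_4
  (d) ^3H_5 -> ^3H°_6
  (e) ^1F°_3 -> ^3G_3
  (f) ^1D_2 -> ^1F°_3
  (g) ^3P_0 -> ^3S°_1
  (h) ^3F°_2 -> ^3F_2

(a) allowed
(b) allowed
(c) allowed
(d) allowed
(e) forbidden (ΔS fails)
(f) allowed
(g) allowed
(h) allowed
Total allowed: 7 of 8.

7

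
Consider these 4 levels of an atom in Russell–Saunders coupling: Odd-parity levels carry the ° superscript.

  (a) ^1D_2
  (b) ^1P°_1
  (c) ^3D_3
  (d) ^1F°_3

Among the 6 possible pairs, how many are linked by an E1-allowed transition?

2

(a)–(b): allowed.
(a)–(c): forbidden (parity, ΔS).
(a)–(d): allowed.
(b)–(c): forbidden (ΔS, ΔJ).
(b)–(d): forbidden (parity, ΔL, ΔJ).
(c)–(d): forbidden (ΔS).
Allowed pairs: 2 of 6.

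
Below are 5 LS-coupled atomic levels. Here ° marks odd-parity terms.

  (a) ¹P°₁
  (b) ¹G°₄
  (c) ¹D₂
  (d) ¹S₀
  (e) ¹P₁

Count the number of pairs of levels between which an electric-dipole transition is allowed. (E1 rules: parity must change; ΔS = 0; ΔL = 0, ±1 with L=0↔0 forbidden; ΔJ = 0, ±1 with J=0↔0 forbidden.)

(a)–(b): forbidden (parity, ΔL, ΔJ).
(a)–(c): allowed.
(a)–(d): allowed.
(a)–(e): allowed.
(b)–(c): forbidden (ΔL, ΔJ).
(b)–(d): forbidden (ΔL, ΔJ).
(b)–(e): forbidden (ΔL, ΔJ).
(c)–(d): forbidden (parity, ΔL, ΔJ).
(c)–(e): forbidden (parity).
(d)–(e): forbidden (parity).
Allowed pairs: 3 of 10.

3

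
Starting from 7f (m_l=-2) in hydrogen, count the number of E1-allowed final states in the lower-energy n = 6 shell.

5

E1 requires Δl = ±1, so l_f ∈ {2, 4}; with 0 ≤ l_f ≤ n_f−1 = 5, the allowed l_f values are {2, 4}.
For l_f = 2: m_f ∈ {m_i−1, m_i, m_i+1} ∩ [−2, 2] = {-2, -1} → 2 states.
For l_f = 4: m_f ∈ {m_i−1, m_i, m_i+1} ∩ [−4, 4] = {-3, -2, -1} → 3 states.
Total: 5.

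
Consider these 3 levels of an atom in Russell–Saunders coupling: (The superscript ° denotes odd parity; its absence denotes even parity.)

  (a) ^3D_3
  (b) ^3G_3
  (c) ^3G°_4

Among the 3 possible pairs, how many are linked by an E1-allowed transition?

(a)–(b): forbidden (parity, ΔL).
(a)–(c): forbidden (ΔL).
(b)–(c): allowed.
Allowed pairs: 1 of 3.

1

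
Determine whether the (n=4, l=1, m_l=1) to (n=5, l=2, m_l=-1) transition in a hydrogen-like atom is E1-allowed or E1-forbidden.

Δl = 2 − 1 = +1; the E1 rule Δl = ±1 is satisfied.
m_l: 1 → -1 (Δm_l = -2). |Δm_l| ≤ 1 violated.
The transition is electric-dipole forbidden.

forbidden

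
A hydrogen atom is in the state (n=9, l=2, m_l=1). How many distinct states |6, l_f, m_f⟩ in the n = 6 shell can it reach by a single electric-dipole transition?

E1 requires Δl = ±1, so l_f ∈ {1, 3}; with 0 ≤ l_f ≤ n_f−1 = 5, the allowed l_f values are {1, 3}.
For l_f = 1: m_f ∈ {m_i−1, m_i, m_i+1} ∩ [−1, 1] = {0, 1} → 2 states.
For l_f = 3: m_f ∈ {m_i−1, m_i, m_i+1} ∩ [−3, 3] = {0, 1, 2} → 3 states.
Total: 5.

5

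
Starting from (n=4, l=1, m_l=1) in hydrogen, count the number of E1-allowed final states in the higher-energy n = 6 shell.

E1 requires Δl = ±1, so l_f ∈ {0, 2}; with 0 ≤ l_f ≤ n_f−1 = 5, the allowed l_f values are {0, 2}.
For l_f = 0: m_f ∈ {m_i−1, m_i, m_i+1} ∩ [−0, 0] = {0} → 1 state.
For l_f = 2: m_f ∈ {m_i−1, m_i, m_i+1} ∩ [−2, 2] = {0, 1, 2} → 3 states.
Total: 4.

4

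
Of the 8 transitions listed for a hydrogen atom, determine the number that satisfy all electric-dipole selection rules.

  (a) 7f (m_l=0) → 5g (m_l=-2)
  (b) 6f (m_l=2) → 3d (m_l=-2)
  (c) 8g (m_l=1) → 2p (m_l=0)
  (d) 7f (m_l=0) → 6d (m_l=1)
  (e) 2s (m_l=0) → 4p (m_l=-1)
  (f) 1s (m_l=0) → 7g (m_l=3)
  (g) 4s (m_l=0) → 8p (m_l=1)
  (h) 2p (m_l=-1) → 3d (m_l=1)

(a) forbidden — Δm_l = -2 (E1 requires Δm_l = 0, ±1)
(b) forbidden — Δm_l = -4 (E1 requires Δm_l = 0, ±1)
(c) forbidden — Δl = -3 (E1 requires Δl = ±1)
(d) allowed
(e) allowed
(f) forbidden — Δl = +4 (E1 requires Δl = ±1); Δm_l = +3 (E1 requires Δm_l = 0, ±1)
(g) allowed
(h) forbidden — Δm_l = +2 (E1 requires Δm_l = 0, ±1)
Total allowed: 3 of 8.

3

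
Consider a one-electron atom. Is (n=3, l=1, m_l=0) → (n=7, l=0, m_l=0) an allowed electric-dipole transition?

l: 1 → 0 (Δl = -1). Δl = ±1 passes.
Δm_l = 0 − (0) = +0. E1 requires Δm_l = 0, ±1: passes.
All E1 selection rules are satisfied.

allowed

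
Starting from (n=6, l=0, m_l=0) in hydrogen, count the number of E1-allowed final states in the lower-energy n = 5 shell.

3

E1 requires Δl = ±1, so l_f ∈ {-1, 1}; with 0 ≤ l_f ≤ n_f−1 = 4, the allowed l_f values are {1}.
For l_f = 1: m_f ∈ {m_i−1, m_i, m_i+1} ∩ [−1, 1] = {-1, 0, 1} → 3 states.
Total: 3.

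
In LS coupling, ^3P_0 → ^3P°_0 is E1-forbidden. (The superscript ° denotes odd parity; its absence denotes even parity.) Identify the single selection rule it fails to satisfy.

the J=0 ↔ J=0 exclusion

Initial level: S=1, L=1, J=0, parity even. Final level: S=1, L=1, J=0, parity odd.
Parity must change: even → odd — satisfied.
ΔS = 0: S: 1 → 1 — satisfied.
ΔL = 0, ±1 (not L=0↔0): L: 1 → 1, ΔL = +0 — satisfied.
ΔJ = 0, ±1 (not J=0↔0): J: 0 → 0, ΔJ = +0 — violated.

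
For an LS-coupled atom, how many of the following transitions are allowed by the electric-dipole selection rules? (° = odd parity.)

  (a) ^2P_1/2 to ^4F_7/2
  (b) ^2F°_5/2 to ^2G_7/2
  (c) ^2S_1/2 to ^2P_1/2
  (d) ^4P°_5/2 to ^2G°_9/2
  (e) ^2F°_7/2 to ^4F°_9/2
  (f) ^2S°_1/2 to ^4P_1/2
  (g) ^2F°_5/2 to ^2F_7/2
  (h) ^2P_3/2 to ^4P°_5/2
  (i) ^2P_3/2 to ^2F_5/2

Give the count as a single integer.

2

(a) forbidden (parity, ΔS, ΔL, ΔJ fail)
(b) allowed
(c) forbidden (parity fails)
(d) forbidden (parity, ΔS, ΔL, ΔJ fail)
(e) forbidden (parity, ΔS fail)
(f) forbidden (ΔS fails)
(g) allowed
(h) forbidden (ΔS fails)
(i) forbidden (parity, ΔL fail)
Total allowed: 2 of 9.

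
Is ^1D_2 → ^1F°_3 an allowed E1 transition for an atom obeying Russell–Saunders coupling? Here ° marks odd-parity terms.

allowed

Parity must change: even → odd — ✓.
ΔS = 0: S: 0 → 0 — ✓.
ΔL = 0, ±1 (not L=0↔0): L: 2 → 3, ΔL = +1 — ✓.
ΔJ = 0, ±1 (not J=0↔0): J: 2 → 3, ΔJ = +1 — ✓.
All four E1 rules are satisfied.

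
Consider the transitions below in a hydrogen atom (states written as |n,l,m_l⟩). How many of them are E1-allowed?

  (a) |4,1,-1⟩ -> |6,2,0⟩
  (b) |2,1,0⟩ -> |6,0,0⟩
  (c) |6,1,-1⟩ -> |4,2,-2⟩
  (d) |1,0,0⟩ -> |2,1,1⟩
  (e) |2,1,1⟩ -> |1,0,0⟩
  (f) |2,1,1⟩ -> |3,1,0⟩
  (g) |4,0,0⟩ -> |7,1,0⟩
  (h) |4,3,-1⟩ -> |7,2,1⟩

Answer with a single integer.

(a) allowed
(b) allowed
(c) allowed
(d) allowed
(e) allowed
(f) forbidden — Δl = +0 (E1 requires Δl = ±1)
(g) allowed
(h) forbidden — Δm_l = +2 (E1 requires Δm_l = 0, ±1)
Total allowed: 6 of 8.

6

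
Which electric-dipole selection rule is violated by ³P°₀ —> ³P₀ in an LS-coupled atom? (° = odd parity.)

the J=0 ↔ J=0 exclusion

Reading off the term symbols: S 1→1, L 1→1, J 0→0, parity odd→even.
Parity must change: odd → even — ok.
ΔS = 0: S: 1 → 1 — ok.
ΔL = 0, ±1 (not L=0↔0): L: 1 → 1, ΔL = +0 — ok.
ΔJ = 0, ±1 (not J=0↔0): J: 0 → 0, ΔJ = +0 — fails.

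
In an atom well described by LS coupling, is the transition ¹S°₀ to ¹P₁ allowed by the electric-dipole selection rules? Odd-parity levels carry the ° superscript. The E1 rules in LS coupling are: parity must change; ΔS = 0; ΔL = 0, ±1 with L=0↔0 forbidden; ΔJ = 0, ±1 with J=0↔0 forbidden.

Reading off the term symbols: S 0→0, L 0→1, J 0→1, parity odd→even.
Parity must change: odd → even — ok.
ΔS = 0: S: 0 → 0 — ok.
ΔL = 0, ±1 (not L=0↔0): L: 0 → 1, ΔL = +1 — ok.
ΔJ = 0, ±1 (not J=0↔0): J: 0 → 1, ΔJ = +1 — ok.
All four E1 rules are satisfied.

allowed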